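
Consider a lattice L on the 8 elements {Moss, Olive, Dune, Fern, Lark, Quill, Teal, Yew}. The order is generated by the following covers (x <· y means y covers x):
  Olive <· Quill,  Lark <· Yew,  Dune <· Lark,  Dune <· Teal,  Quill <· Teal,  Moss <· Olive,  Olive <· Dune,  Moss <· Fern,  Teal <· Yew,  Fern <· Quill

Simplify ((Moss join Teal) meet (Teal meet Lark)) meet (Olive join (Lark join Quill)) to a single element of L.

Moss ∨ Teal = Teal
Teal ∧ Lark = Dune
Teal ∧ Dune = Dune
Lark ∨ Quill = Yew
Olive ∨ Yew = Yew
Dune ∧ Yew = Dune

Dune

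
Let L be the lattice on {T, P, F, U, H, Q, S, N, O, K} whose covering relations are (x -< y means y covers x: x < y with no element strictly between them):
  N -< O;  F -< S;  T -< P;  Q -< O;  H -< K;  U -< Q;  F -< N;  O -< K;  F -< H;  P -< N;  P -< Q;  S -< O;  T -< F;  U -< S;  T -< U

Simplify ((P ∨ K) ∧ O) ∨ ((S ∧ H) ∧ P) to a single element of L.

P ∨ K = K
K ∧ O = O
S ∧ H = F
F ∧ P = T
O ∨ T = O

O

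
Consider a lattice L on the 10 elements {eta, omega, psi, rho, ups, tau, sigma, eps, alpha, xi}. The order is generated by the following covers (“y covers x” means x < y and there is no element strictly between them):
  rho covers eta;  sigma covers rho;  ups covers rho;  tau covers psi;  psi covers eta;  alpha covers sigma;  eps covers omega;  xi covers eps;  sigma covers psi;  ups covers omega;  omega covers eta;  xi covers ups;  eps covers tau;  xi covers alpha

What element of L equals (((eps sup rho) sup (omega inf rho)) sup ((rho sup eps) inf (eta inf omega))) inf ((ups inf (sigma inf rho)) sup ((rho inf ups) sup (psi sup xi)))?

xi

eps ∨ rho = xi
omega ∧ rho = eta
xi ∨ eta = xi
rho ∨ eps = xi
eta ∧ omega = eta
xi ∧ eta = eta
xi ∨ eta = xi
sigma ∧ rho = rho
ups ∧ rho = rho
rho ∧ ups = rho
psi ∨ xi = xi
rho ∨ xi = xi
rho ∨ xi = xi
xi ∧ xi = xi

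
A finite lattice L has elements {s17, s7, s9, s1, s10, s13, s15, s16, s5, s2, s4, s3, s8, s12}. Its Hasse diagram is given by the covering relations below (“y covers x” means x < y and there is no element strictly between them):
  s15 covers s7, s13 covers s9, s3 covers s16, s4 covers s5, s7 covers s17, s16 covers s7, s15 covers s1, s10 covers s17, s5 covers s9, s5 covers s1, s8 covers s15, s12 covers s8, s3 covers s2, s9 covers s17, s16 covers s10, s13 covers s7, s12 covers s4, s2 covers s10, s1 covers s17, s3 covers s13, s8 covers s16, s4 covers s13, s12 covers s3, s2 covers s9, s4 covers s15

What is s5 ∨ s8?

Common upper bounds of {s5, s8}: s12.
The least among these is s12.

s12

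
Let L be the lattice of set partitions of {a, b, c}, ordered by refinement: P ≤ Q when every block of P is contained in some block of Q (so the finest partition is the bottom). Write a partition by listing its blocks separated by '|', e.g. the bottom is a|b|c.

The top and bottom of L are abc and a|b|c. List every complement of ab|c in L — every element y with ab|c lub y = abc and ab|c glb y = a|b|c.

Need y with ab|c ∨ y = abc and ab|c ∧ y = a|b|c.
Checking each element gives: ac|b, a|bc.

ac|b, a|bc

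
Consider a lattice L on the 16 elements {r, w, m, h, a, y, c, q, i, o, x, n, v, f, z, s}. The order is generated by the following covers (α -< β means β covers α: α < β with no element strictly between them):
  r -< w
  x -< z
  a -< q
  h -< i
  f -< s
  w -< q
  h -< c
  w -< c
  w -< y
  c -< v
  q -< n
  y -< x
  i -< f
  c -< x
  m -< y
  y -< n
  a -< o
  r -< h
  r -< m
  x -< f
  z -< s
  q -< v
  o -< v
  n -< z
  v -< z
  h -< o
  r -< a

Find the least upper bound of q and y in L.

n

Common upper bounds of {q, y}: n, s, z.
The least among these is n.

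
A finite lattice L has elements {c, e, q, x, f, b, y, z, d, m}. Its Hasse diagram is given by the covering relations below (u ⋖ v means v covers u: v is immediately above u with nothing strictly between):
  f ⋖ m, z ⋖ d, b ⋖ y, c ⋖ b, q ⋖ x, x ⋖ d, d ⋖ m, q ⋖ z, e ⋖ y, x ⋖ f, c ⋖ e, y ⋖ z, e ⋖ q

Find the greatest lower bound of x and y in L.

Common lower bounds of {x, y}: c, e.
The greatest among these is e.

e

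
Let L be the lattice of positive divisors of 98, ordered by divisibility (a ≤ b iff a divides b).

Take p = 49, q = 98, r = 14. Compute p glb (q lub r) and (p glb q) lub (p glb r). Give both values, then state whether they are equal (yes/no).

49; 49; yes

q lub r = 98, so p glb (q lub r) = 49 glb 98 = 49.
p glb q = 49 and p glb r = 7, so (p glb q) lub (p glb r) = 49 lub 7 = 49.
Equal: yes.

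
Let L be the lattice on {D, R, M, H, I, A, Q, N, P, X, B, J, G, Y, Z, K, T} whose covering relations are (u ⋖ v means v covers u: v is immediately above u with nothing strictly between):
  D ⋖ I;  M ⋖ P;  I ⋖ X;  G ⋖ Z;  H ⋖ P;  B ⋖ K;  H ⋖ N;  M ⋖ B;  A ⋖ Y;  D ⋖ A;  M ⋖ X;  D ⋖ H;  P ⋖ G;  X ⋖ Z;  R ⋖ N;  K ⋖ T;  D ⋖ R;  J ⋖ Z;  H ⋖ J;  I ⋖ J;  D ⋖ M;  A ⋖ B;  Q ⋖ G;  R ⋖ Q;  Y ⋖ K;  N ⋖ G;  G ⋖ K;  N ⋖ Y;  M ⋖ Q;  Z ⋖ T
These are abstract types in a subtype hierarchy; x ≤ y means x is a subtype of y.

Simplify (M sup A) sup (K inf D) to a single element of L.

M ∨ A = B
K ∧ D = D
B ∨ D = B

B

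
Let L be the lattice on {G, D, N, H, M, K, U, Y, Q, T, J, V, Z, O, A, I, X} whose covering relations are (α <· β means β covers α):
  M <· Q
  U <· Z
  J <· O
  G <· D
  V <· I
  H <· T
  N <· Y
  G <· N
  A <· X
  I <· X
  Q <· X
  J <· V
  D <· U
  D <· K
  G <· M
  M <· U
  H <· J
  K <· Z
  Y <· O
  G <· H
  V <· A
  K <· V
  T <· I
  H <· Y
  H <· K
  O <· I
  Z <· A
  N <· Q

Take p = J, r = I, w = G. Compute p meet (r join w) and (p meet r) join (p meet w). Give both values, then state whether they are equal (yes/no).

J; J; yes

r join w = I, so p meet (r join w) = J meet I = J.
p meet r = J and p meet w = G, so (p meet r) join (p meet w) = J join G = J.
Equal: yes.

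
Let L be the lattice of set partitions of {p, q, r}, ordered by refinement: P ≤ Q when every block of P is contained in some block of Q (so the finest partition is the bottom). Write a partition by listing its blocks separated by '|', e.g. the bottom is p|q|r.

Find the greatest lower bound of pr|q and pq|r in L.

Common lower bounds of {pr|q, pq|r}: p|q|r.
The greatest among these is p|q|r.

p|q|r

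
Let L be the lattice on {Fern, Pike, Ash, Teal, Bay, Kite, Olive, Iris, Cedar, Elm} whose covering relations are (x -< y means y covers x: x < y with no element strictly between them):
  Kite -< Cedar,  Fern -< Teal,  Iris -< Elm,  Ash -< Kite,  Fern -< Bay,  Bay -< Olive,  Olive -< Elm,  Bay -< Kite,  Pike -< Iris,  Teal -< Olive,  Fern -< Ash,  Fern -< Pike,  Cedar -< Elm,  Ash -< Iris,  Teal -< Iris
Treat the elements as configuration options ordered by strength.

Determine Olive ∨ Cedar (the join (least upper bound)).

Elm

Common upper bounds of {Olive, Cedar}: Elm.
The least among these is Elm.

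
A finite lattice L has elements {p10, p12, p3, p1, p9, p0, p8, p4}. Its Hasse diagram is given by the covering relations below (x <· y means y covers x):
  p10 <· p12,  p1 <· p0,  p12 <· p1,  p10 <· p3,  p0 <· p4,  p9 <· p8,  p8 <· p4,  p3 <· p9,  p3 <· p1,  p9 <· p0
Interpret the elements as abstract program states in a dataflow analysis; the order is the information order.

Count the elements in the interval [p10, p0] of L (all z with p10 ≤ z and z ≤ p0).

6

The interval [p10, p0] = {p0, p1, p10, p12, p3, p9}, which has 6 elements.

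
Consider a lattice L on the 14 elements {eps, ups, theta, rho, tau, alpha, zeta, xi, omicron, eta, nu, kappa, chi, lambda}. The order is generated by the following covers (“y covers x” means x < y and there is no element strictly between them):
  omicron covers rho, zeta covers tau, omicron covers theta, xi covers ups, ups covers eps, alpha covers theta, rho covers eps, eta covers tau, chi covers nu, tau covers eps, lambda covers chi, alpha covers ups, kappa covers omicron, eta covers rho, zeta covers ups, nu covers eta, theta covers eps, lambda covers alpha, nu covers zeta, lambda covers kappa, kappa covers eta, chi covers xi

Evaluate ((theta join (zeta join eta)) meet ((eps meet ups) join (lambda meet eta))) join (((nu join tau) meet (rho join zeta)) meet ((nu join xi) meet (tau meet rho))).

zeta ∨ eta = nu
theta ∨ nu = lambda
eps ∧ ups = eps
lambda ∧ eta = eta
eps ∨ eta = eta
lambda ∧ eta = eta
nu ∨ tau = nu
rho ∨ zeta = nu
nu ∧ nu = nu
nu ∨ xi = chi
tau ∧ rho = eps
chi ∧ eps = eps
nu ∧ eps = eps
eta ∨ eps = eta

eta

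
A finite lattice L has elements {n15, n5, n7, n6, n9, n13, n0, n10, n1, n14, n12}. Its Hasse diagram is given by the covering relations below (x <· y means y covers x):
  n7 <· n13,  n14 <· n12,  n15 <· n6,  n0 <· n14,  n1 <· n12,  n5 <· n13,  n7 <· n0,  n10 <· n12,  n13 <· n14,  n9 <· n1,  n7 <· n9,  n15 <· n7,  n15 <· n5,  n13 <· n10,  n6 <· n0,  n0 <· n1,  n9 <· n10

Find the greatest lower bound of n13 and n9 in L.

n7

Common lower bounds of {n13, n9}: n15, n7.
The greatest among these is n7.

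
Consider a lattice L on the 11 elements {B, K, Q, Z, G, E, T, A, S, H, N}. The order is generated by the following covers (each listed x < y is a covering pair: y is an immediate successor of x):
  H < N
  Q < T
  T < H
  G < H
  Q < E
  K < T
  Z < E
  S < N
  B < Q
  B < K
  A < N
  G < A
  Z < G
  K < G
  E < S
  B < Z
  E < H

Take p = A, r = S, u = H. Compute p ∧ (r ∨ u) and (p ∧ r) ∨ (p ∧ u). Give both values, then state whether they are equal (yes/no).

r ∨ u = N, so p ∧ (r ∨ u) = A ∧ N = A.
p ∧ r = Z and p ∧ u = G, so (p ∧ r) ∨ (p ∧ u) = Z ∨ G = G.
Equal: no.

A; G; no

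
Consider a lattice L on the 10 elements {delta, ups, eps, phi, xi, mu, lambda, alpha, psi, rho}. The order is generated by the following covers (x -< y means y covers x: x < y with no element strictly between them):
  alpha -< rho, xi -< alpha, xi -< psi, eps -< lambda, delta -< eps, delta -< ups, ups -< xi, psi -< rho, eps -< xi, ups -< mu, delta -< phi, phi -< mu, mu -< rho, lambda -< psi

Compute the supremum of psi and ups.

Common upper bounds of {psi, ups}: psi, rho.
The least among these is psi.

psi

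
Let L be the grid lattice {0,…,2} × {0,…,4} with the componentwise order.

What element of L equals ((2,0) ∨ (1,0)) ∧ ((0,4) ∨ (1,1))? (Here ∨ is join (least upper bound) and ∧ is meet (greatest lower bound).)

(1,0)

(2,0) ∨ (1,0) = (2,0)
(0,4) ∨ (1,1) = (1,4)
(2,0) ∧ (1,4) = (1,0)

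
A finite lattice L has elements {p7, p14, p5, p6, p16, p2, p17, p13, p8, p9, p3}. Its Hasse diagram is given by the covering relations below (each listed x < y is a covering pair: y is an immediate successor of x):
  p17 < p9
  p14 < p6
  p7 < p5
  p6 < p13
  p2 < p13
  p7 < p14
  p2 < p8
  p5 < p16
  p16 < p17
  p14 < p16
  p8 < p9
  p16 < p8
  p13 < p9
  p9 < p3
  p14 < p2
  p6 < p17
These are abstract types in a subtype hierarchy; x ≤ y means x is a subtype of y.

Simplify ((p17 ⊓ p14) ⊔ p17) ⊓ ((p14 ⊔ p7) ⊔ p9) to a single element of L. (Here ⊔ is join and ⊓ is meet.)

p17

p17 ∧ p14 = p14
p14 ∨ p17 = p17
p14 ∨ p7 = p14
p14 ∨ p9 = p9
p17 ∧ p9 = p17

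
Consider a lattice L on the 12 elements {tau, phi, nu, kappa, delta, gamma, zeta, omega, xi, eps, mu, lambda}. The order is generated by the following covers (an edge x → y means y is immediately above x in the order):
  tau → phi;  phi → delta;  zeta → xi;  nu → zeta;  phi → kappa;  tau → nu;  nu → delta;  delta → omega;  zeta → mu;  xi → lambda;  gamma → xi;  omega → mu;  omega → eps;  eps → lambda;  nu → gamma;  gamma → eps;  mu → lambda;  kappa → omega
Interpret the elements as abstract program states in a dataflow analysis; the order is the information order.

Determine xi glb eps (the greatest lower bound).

gamma

Common lower bounds of {xi, eps}: gamma, nu, tau.
The greatest among these is gamma.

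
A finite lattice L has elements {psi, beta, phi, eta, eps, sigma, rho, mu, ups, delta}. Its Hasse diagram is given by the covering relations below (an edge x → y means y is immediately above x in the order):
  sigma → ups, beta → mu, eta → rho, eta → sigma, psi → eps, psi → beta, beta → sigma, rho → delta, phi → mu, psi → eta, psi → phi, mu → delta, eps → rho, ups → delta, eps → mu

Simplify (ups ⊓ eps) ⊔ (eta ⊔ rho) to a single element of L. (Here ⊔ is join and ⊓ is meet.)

ups ∧ eps = psi
eta ∨ rho = rho
psi ∨ rho = rho

rho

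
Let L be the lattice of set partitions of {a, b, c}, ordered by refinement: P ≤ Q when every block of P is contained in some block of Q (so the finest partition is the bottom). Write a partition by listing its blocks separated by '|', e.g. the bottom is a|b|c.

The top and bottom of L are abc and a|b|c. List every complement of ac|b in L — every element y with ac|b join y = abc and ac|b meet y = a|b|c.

Need y with ac|b ∨ y = abc and ac|b ∧ y = a|b|c.
Checking each element gives: ab|c, a|bc.

ab|c, a|bc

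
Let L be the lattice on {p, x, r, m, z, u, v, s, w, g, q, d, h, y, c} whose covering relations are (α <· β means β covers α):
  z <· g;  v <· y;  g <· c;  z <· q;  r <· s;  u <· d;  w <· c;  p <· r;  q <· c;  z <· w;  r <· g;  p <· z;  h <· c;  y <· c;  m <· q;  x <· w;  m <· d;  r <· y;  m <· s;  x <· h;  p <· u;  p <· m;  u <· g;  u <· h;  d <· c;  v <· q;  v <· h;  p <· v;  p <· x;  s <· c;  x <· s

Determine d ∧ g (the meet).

Common lower bounds of {d, g}: p, u.
The greatest among these is u.

u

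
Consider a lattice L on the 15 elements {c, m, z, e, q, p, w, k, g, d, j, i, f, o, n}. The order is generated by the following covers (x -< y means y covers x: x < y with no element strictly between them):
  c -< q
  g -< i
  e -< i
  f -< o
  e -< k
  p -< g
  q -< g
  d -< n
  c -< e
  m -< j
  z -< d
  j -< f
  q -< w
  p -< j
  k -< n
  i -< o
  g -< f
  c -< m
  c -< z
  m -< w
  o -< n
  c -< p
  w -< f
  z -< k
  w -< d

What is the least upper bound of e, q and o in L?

Common upper bounds of {e, q, o}: n, o.
The least among these is o.

o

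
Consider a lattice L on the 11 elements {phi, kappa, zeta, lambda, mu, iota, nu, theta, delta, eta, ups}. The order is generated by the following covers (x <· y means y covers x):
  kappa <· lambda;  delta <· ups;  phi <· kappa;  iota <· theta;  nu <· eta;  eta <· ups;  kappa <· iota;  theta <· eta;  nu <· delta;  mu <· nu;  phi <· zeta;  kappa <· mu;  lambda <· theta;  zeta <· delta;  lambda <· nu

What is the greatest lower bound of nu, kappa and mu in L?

Common lower bounds of {nu, kappa, mu}: kappa, phi.
The greatest among these is kappa.

kappa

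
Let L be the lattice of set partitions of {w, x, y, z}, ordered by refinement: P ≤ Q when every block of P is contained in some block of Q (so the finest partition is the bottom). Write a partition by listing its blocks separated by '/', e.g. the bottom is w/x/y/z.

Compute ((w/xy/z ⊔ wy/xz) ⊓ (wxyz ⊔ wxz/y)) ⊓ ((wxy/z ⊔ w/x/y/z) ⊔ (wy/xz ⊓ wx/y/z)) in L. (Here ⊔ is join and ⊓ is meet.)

w/xy/z ∨ wy/xz = wxyz
wxyz ∨ wxz/y = wxyz
wxyz ∧ wxyz = wxyz
wxy/z ∨ w/x/y/z = wxy/z
wy/xz ∧ wx/y/z = w/x/y/z
wxy/z ∨ w/x/y/z = wxy/z
wxyz ∧ wxy/z = wxy/z

wxy/z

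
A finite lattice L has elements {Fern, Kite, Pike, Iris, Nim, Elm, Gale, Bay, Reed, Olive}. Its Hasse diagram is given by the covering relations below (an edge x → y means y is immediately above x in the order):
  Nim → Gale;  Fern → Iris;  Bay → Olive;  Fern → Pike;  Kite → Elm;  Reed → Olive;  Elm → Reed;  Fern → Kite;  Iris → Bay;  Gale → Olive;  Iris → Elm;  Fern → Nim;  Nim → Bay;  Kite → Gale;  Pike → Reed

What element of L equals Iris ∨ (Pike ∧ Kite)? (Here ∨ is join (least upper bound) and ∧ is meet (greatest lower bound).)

Iris

Pike ∧ Kite = Fern
Iris ∨ Fern = Iris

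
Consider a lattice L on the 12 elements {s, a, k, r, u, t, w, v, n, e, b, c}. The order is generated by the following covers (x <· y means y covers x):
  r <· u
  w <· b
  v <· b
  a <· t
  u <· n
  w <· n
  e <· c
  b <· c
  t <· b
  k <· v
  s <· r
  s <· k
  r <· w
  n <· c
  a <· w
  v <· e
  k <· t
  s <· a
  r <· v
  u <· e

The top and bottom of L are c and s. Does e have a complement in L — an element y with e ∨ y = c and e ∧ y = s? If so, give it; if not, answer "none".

a

Need y with e ∨ y = c and e ∧ y = s.
Checking each element gives: a.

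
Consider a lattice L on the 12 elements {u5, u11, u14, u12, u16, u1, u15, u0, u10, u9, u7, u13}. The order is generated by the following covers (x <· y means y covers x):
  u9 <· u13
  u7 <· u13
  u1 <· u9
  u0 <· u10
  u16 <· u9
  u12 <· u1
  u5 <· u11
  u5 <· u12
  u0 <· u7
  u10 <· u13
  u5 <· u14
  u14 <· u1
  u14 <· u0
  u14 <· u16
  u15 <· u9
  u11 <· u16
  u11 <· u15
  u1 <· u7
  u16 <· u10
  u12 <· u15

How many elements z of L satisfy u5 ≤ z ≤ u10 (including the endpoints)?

6

The interval [u5, u10] = {u0, u10, u11, u14, u16, u5}, which has 6 elements.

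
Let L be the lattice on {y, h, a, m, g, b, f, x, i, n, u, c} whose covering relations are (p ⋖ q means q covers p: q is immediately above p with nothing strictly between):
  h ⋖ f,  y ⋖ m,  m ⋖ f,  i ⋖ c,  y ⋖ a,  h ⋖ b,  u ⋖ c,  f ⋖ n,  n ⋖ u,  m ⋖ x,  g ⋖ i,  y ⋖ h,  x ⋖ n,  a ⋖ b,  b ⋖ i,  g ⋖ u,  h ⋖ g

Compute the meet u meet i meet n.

h

Common lower bounds of {u, i, n}: h, y.
The greatest among these is h.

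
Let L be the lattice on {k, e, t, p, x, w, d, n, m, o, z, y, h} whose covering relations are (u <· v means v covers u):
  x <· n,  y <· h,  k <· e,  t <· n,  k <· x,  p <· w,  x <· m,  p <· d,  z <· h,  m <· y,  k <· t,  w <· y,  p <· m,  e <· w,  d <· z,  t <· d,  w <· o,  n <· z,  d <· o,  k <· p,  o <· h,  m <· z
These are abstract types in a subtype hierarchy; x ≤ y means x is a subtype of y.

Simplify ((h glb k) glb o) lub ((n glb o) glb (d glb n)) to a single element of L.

t

h ∧ k = k
k ∧ o = k
n ∧ o = t
d ∧ n = t
t ∧ t = t
k ∨ t = t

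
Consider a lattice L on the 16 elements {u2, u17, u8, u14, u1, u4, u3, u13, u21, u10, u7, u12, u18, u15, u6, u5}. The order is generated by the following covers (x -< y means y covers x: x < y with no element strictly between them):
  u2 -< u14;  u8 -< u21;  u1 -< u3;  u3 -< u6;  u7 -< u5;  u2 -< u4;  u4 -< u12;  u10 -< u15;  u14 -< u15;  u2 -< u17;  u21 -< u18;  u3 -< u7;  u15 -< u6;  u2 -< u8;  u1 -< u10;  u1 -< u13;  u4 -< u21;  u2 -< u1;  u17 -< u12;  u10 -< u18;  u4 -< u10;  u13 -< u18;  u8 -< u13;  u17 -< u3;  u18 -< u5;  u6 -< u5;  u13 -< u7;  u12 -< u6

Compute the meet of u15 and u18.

Common lower bounds of {u15, u18}: u1, u10, u2, u4.
The greatest among these is u10.

u10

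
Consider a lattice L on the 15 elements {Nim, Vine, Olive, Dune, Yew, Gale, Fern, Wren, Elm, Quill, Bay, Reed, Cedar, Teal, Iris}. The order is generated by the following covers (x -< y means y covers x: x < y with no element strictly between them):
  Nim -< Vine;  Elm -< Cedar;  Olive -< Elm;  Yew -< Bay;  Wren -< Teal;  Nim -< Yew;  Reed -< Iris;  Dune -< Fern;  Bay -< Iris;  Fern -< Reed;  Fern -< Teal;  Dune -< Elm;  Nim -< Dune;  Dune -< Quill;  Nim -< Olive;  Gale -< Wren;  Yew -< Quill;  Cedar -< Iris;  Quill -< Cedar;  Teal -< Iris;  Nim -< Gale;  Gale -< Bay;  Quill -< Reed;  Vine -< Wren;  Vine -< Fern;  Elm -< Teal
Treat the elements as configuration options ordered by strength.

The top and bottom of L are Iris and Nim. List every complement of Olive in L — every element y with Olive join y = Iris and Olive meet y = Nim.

Bay, Reed

Need y with Olive ∨ y = Iris and Olive ∧ y = Nim.
Checking each element gives: Bay, Reed.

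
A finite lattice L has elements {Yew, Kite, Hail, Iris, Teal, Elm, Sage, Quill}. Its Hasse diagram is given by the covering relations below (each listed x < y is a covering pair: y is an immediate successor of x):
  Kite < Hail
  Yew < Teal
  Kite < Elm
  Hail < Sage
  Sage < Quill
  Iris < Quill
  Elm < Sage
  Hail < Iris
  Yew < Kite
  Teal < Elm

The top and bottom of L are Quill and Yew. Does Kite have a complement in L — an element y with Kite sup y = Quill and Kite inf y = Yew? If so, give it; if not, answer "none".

none

For every candidate y, either Kite ∨ y ≠ Quill or Kite ∧ y ≠ Yew; no complement exists.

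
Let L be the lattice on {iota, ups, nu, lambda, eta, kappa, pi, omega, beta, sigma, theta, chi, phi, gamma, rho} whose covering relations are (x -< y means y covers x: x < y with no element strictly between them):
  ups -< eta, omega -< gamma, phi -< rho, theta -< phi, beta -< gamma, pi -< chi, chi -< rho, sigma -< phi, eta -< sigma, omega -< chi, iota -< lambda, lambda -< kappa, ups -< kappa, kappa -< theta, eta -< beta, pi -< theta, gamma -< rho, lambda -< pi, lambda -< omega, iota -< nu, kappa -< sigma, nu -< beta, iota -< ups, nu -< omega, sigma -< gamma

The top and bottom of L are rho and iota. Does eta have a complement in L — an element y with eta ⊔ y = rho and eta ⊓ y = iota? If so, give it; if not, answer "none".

chi

Need y with eta ∨ y = rho and eta ∧ y = iota.
Checking each element gives: chi.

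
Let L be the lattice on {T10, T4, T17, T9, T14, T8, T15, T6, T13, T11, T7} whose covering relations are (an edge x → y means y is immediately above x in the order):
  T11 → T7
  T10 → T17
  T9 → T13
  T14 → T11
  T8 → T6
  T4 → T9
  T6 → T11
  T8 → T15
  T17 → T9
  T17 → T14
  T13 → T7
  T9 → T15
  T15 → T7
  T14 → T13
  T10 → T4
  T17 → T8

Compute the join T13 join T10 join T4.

T13

Common upper bounds of {T13, T10, T4}: T13, T7.
The least among these is T13.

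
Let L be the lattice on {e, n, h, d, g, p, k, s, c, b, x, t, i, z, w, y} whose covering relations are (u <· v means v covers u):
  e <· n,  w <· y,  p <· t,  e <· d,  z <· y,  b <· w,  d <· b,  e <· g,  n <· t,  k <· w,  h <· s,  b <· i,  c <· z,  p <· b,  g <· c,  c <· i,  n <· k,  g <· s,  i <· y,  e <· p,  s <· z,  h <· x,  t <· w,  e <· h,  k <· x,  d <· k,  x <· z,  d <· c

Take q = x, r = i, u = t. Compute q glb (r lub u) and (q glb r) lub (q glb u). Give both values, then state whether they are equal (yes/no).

r lub u = y, so q glb (r lub u) = x glb y = x.
q glb r = d and q glb u = n, so (q glb r) lub (q glb u) = d lub n = k.
Equal: no.

x; k; no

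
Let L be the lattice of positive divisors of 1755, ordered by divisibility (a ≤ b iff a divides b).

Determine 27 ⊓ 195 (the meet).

3

Common lower bounds of {27, 195}: 1, 3.
The greatest among these is 3.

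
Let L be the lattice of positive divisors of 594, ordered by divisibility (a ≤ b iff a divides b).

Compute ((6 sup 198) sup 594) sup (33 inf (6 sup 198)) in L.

594

6 ∨ 198 = 198
198 ∨ 594 = 594
6 ∨ 198 = 198
33 ∧ 198 = 33
594 ∨ 33 = 594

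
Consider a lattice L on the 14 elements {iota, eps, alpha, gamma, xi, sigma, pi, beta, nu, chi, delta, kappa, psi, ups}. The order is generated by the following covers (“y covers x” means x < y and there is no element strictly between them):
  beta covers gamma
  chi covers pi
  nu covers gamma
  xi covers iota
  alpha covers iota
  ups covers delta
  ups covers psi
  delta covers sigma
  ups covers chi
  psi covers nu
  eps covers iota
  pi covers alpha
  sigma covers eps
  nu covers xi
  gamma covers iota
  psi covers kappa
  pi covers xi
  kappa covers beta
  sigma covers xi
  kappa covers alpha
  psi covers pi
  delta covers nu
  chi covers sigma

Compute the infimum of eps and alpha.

Common lower bounds of {eps, alpha}: iota.
The greatest among these is iota.

iota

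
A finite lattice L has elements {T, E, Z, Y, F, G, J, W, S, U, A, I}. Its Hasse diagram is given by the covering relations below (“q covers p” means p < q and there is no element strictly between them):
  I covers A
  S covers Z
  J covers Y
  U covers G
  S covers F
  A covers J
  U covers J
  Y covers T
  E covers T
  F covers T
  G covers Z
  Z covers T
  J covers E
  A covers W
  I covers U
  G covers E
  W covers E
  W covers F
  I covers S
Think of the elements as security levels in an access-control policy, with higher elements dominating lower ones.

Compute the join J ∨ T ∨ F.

Common upper bounds of {J, T, F}: A, I.
The least among these is A.

A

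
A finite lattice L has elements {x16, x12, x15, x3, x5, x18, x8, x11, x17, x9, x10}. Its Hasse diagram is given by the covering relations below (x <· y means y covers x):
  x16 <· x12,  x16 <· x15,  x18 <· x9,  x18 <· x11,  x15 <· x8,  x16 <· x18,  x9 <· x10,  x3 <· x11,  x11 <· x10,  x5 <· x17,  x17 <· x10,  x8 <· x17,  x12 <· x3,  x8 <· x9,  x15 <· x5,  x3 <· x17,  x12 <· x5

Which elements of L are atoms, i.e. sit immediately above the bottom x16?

x12, x15, x18

The atoms are exactly the elements that cover x16: x12, x15, x18.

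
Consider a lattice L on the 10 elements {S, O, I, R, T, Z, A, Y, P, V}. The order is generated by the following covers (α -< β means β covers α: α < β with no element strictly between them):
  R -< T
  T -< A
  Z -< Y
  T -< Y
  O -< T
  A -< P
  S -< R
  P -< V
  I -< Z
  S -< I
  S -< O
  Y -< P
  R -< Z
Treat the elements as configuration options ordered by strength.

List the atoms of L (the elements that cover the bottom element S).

I, O, R

The atoms are exactly the elements that cover S: I, O, R.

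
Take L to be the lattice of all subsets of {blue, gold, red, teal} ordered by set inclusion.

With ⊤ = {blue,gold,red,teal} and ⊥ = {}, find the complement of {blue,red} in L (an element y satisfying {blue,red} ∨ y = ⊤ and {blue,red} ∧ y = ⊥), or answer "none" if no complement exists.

Need y with {blue,red} ∨ y = {blue,gold,red,teal} and {blue,red} ∧ y = {}.
Checking each element gives: {gold,teal}.

{gold,teal}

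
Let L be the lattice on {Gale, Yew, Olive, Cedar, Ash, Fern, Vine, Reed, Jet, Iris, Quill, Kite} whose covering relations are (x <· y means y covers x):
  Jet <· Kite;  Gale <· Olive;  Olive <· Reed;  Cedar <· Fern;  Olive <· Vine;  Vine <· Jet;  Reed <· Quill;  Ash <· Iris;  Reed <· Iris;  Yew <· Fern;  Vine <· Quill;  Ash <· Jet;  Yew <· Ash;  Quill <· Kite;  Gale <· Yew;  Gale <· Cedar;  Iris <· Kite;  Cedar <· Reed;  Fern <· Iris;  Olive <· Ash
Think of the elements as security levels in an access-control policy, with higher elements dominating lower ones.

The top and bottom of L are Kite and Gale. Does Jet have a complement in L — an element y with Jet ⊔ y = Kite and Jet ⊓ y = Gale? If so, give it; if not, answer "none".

Need y with Jet ∨ y = Kite and Jet ∧ y = Gale.
Checking each element gives: Cedar.

Cedar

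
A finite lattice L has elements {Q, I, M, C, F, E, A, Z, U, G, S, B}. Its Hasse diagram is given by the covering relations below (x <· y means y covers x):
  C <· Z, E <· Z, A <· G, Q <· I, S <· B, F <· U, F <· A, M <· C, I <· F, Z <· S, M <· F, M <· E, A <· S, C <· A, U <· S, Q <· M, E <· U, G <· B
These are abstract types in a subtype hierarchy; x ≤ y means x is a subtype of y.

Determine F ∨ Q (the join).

F

Common upper bounds of {F, Q}: A, B, F, G, S, U.
The least among these is F.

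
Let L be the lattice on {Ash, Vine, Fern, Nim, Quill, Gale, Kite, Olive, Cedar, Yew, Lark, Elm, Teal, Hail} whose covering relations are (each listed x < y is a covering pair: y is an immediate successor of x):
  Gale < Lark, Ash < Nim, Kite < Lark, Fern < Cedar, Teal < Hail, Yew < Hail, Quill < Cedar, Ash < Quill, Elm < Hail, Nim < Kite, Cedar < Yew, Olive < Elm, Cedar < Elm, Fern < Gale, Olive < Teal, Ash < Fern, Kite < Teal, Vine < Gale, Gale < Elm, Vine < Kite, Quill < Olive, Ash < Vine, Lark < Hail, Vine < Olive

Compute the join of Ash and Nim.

Nim

Common upper bounds of {Ash, Nim}: Hail, Kite, Lark, Nim, Teal.
The least among these is Nim.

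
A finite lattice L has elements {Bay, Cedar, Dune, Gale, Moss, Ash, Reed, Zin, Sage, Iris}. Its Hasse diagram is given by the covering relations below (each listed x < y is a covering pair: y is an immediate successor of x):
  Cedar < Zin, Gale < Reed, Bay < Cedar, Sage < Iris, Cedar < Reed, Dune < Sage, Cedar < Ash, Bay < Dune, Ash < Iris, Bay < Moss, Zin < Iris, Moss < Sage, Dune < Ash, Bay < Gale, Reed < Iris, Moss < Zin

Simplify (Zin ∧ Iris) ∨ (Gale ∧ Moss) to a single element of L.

Zin

Zin ∧ Iris = Zin
Gale ∧ Moss = Bay
Zin ∨ Bay = Zin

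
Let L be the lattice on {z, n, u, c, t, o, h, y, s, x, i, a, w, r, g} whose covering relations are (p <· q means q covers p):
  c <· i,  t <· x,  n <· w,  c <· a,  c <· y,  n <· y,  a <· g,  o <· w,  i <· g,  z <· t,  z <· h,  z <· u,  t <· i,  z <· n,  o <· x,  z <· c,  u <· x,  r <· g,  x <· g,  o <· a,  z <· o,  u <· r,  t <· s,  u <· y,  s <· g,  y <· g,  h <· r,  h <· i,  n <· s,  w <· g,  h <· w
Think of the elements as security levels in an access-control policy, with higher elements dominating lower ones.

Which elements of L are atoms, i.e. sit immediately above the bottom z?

c, h, n, o, t, u

The atoms are exactly the elements that cover z: c, h, n, o, t, u.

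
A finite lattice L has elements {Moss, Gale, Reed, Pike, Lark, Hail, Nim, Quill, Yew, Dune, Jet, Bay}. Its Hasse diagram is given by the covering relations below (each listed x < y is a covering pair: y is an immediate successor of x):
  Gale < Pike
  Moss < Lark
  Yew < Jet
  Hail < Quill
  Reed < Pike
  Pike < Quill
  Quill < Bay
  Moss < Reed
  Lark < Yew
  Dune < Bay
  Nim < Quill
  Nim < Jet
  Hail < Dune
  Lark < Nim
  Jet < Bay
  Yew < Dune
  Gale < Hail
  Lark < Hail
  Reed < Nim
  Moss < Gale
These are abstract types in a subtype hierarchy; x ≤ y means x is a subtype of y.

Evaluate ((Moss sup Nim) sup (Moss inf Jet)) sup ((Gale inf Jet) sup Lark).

Nim

Moss ∨ Nim = Nim
Moss ∧ Jet = Moss
Nim ∨ Moss = Nim
Gale ∧ Jet = Moss
Moss ∨ Lark = Lark
Nim ∨ Lark = Nim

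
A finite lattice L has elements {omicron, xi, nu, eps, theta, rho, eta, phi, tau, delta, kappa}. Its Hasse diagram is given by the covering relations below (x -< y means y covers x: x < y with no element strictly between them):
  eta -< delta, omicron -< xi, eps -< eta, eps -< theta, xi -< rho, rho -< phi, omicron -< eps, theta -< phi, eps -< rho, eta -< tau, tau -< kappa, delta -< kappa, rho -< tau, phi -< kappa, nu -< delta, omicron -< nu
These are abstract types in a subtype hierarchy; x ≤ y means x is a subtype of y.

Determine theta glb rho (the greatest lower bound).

Common lower bounds of {theta, rho}: eps, omicron.
The greatest among these is eps.

eps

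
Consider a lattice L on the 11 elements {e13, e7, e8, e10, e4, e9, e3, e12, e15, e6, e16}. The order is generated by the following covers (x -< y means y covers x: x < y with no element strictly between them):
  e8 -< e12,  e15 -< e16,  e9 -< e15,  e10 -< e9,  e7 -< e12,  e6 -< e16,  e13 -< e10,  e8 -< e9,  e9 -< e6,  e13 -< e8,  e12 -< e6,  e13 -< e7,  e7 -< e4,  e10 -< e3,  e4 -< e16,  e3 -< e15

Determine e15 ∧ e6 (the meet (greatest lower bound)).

Common lower bounds of {e15, e6}: e10, e13, e8, e9.
The greatest among these is e9.

e9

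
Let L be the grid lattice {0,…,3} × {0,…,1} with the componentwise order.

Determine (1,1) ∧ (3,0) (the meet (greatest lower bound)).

Common lower bounds of {(1,1), (3,0)}: (0,0), (1,0).
The greatest among these is (1,0).

(1,0)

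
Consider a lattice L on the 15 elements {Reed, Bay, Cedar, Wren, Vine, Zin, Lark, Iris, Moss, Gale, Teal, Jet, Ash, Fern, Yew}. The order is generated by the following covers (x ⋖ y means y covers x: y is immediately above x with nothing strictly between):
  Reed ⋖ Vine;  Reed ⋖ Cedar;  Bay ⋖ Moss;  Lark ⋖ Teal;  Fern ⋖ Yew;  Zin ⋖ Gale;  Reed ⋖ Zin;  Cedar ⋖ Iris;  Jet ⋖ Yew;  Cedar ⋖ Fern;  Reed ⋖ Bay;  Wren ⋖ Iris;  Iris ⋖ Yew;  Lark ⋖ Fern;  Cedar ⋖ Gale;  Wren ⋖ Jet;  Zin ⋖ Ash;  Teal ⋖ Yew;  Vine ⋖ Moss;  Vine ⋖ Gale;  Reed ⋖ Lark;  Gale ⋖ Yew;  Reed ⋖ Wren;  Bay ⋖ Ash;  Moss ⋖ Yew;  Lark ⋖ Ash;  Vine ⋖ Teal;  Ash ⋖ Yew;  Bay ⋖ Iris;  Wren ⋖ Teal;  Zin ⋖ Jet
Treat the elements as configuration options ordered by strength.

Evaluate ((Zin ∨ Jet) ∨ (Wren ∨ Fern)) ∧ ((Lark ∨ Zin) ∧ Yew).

Zin ∨ Jet = Jet
Wren ∨ Fern = Yew
Jet ∨ Yew = Yew
Lark ∨ Zin = Ash
Ash ∧ Yew = Ash
Yew ∧ Ash = Ash

Ash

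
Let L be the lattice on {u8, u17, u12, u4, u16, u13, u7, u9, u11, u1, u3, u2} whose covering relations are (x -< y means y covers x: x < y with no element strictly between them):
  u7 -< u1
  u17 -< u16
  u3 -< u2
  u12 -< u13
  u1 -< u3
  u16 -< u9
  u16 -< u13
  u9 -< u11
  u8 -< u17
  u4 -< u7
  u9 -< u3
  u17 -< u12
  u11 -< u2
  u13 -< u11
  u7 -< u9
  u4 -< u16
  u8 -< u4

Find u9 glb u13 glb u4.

u4

Common lower bounds of {u9, u13, u4}: u4, u8.
The greatest among these is u4.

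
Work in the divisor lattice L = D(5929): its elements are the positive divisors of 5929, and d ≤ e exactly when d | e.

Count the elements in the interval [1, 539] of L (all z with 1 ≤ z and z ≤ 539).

6

The interval [1, 539] = {1, 11, 49, 539, 7, 77}, which has 6 elements.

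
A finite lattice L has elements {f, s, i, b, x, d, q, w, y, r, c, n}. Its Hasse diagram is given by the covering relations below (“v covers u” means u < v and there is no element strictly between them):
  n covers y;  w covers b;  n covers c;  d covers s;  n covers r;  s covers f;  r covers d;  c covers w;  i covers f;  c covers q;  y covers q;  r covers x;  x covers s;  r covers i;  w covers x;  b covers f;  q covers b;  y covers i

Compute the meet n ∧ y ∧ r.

i

Common lower bounds of {n, y, r}: f, i.
The greatest among these is i.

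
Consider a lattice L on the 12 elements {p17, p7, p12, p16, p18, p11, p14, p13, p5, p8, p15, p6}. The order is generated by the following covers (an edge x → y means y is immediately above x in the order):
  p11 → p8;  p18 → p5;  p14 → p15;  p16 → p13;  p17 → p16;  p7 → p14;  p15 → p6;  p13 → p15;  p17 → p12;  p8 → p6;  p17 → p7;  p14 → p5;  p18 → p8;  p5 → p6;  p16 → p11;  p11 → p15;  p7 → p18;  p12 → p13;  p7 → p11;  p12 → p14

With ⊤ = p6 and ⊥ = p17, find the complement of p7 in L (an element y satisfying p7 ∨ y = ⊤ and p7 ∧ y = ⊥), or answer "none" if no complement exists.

none

For every candidate y, either p7 ∨ y ≠ p6 or p7 ∧ y ≠ p17; no complement exists.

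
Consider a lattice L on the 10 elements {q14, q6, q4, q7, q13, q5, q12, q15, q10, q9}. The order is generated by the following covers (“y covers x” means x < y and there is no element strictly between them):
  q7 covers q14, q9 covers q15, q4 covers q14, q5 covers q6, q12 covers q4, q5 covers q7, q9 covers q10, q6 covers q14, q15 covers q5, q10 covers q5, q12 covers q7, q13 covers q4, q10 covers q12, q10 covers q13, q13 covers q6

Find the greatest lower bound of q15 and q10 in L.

q5

Common lower bounds of {q15, q10}: q14, q5, q6, q7.
The greatest among these is q5.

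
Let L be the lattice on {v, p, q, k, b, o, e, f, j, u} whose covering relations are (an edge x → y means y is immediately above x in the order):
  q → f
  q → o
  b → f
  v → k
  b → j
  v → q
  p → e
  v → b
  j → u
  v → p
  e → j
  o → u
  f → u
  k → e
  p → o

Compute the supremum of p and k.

e

Common upper bounds of {p, k}: e, j, u.
The least among these is e.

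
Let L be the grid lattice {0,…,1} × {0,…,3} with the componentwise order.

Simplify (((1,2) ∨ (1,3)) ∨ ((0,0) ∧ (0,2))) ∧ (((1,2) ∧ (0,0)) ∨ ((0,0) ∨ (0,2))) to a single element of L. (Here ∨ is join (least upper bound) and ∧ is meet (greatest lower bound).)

(0,2)

(1,2) ∨ (1,3) = (1,3)
(0,0) ∧ (0,2) = (0,0)
(1,3) ∨ (0,0) = (1,3)
(1,2) ∧ (0,0) = (0,0)
(0,0) ∨ (0,2) = (0,2)
(0,0) ∨ (0,2) = (0,2)
(1,3) ∧ (0,2) = (0,2)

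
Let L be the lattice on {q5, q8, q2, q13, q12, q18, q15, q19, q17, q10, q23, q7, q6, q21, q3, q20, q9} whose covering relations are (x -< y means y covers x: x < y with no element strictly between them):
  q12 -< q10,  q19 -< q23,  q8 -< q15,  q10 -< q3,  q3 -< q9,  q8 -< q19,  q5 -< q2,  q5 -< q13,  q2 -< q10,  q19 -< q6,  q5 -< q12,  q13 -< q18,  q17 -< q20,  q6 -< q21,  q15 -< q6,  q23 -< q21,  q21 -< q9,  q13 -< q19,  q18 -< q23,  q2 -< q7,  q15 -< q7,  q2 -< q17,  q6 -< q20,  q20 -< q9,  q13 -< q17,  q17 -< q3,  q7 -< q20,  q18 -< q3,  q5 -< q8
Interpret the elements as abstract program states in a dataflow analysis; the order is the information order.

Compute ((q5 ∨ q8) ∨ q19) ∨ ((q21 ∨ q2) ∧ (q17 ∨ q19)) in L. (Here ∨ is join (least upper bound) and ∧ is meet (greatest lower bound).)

q5 ∨ q8 = q8
q8 ∨ q19 = q19
q21 ∨ q2 = q9
q17 ∨ q19 = q20
q9 ∧ q20 = q20
q19 ∨ q20 = q20

q20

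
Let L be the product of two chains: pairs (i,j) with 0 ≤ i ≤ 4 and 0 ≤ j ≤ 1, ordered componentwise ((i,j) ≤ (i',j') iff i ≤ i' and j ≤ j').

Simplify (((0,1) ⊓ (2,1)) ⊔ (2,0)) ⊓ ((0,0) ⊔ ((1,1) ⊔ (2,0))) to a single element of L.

(2,1)

(0,1) ∧ (2,1) = (0,1)
(0,1) ∨ (2,0) = (2,1)
(1,1) ∨ (2,0) = (2,1)
(0,0) ∨ (2,1) = (2,1)
(2,1) ∧ (2,1) = (2,1)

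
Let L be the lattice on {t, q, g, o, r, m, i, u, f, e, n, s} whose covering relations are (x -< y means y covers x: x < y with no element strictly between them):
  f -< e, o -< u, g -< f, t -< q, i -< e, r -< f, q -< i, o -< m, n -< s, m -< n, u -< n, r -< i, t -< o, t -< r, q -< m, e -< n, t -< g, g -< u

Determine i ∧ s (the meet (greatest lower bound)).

Common lower bounds of {i, s}: i, q, r, t.
The greatest among these is i.

i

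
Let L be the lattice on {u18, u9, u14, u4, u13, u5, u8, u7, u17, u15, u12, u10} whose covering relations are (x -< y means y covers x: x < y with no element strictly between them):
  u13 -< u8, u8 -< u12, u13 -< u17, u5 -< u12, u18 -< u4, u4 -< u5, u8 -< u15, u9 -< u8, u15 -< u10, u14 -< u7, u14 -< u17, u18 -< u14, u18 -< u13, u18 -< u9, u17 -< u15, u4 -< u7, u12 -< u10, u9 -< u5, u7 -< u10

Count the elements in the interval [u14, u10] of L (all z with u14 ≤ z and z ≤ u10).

The interval [u14, u10] = {u10, u14, u15, u17, u7}, which has 5 elements.

5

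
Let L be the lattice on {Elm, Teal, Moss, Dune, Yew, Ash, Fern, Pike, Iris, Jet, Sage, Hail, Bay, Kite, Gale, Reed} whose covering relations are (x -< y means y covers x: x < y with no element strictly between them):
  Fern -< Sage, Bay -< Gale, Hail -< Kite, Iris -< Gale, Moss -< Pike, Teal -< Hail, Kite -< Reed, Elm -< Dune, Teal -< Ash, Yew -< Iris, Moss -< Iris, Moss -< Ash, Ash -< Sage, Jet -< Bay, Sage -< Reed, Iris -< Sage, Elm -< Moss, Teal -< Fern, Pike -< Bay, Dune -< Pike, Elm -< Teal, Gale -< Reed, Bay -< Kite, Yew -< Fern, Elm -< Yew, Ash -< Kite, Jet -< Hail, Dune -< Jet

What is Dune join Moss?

Common upper bounds of {Dune, Moss}: Bay, Gale, Kite, Pike, Reed.
The least among these is Pike.

Pike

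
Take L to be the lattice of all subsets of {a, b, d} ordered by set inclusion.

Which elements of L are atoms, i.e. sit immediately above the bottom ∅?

{a}, {b}, {d}

The atoms are exactly the elements that cover ∅: {a}, {b}, {d}.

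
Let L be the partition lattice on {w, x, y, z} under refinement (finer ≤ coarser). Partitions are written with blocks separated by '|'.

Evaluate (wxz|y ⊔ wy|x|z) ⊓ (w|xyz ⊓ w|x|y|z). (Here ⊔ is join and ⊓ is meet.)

wxz|y ∨ wy|x|z = wxyz
w|xyz ∧ w|x|y|z = w|x|y|z
wxyz ∧ w|x|y|z = w|x|y|z

w|x|y|z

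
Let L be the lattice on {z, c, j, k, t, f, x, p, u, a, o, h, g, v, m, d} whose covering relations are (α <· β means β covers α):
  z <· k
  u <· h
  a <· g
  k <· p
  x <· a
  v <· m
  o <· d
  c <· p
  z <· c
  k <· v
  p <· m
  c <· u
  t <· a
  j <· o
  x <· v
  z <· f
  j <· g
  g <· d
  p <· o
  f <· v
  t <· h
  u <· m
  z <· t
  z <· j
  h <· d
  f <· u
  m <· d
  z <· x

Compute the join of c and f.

u

Common upper bounds of {c, f}: d, h, m, u.
The least among these is u.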